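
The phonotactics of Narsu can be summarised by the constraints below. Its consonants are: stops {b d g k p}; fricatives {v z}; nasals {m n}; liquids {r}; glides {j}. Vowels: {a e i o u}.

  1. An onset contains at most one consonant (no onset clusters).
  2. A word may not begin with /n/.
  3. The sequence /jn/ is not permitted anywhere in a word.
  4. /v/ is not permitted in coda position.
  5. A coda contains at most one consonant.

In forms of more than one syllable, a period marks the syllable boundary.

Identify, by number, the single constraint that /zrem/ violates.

/zrem/: syllable 1 onset /zr/ has 2 consonants (> 1).
This is a violation of constraint 1: "An onset contains at most one consonant (no onset clusters)."
The remaining constraints (2, 3, 4, 5) are satisfied.

1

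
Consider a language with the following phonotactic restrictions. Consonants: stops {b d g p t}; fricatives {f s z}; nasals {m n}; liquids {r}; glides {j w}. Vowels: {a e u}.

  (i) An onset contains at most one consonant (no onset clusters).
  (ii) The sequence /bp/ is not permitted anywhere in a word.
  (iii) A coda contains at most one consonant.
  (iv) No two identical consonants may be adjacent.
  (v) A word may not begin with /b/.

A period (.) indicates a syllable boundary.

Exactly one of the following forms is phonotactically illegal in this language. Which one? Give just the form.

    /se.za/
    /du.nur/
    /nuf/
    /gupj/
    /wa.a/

/se.za/ — σ1 onset /s/, coda /∅/ ok; σ2 onset /z/, coda /∅/ ok → phonotactically legal
/du.nur/ — σ1 onset /d/, coda /∅/ ok; σ2 onset /n/, coda /r/ ok → phonotactically legal
/nuf/ — σ1 onset /n/, coda /f/ ok → phonotactically legal
/gupj/ — violates constraint (iii): syllable 1 coda /pj/ has 2 consonants (> 1) → phonotactically illegal
/wa.a/ — σ1 onset /w/, coda /∅/ ok; σ2 onset /∅/, coda /∅/ ok → phonotactically legal

/gupj/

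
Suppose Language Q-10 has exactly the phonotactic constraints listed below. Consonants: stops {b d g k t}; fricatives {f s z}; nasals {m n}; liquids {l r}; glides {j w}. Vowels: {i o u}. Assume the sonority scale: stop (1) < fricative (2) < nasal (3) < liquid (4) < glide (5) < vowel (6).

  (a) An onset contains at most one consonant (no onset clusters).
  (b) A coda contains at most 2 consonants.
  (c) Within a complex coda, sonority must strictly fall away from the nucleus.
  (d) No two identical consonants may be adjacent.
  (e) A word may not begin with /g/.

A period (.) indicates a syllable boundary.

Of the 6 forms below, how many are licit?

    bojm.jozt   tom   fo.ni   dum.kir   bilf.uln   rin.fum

bojm.jozt — σ1 onset /b/, coda /jm/ (5→3 falls) ok; σ2 onset /j/, coda /zt/ (2→1 falls) ok → licit
tom — σ1 onset /t/, coda /m/ ok → licit
fo.ni — σ1 onset /f/, coda /∅/ ok; σ2 onset /n/, coda /∅/ ok → licit
dum.kir — σ1 onset /d/, coda /m/ ok; σ2 onset /k/, coda /r/ ok → licit
bilf.uln — σ1 onset /b/, coda /lf/ (4→2 falls) ok; σ2 onset /∅/, coda /ln/ (4→3 falls) ok → licit
rin.fum — σ1 onset /r/, coda /n/ ok; σ2 onset /f/, coda /m/ ok → licit
Licit: bojm.jozt, tom, fo.ni, dum.kir, bilf.uln, rin.fum → 6.

6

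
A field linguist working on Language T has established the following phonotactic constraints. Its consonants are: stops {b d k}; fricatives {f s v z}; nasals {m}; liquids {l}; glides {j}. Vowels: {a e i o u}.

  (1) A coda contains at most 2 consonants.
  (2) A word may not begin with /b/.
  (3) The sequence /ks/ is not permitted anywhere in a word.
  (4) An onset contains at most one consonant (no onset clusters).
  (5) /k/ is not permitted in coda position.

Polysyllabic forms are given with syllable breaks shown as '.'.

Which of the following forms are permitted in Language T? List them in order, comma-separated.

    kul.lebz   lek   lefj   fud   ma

kul.lebz, lefj, fud, ma

kul.lebz — σ1 onset /k/, coda /l/ ok; σ2 onset /l/, coda /bz/ (2C) ok → permitted
lek — violates constraint 5: syllable 1 coda contains /k/ → not permitted
lefj — σ1 onset /l/, coda /fj/ (2C) ok → permitted
fud — σ1 onset /f/, coda /d/ ok → permitted
ma — σ1 onset /m/, coda /∅/ ok → permitted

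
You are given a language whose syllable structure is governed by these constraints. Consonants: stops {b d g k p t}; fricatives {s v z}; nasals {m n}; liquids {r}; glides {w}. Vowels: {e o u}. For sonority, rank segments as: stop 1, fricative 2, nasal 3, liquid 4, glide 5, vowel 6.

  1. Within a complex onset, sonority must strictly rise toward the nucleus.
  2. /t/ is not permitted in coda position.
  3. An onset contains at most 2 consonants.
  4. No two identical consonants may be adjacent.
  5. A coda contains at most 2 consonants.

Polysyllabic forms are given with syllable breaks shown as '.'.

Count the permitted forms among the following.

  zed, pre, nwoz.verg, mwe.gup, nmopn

zed — σ1 onset /z/, coda /d/ ok → permitted
pre — σ1 onset /pr/ (1→4 rises), coda /∅/ ok → permitted
nwoz.verg — σ1 onset /nw/ (3→5 rises), coda /z/ ok; σ2 onset /v/, coda /rg/ (2C) ok → permitted
mwe.gup — σ1 onset /mw/ (3→5 rises), coda /∅/ ok; σ2 onset /g/, coda /p/ ok → permitted
nmopn — violates constraint 1: syllable 1 onset /nm/: /n/ (nasal, 3) → /m/ (nasal, 3) does not rise → not permitted
Permitted: zed, pre, nwoz.verg, mwe.gup → 4.

4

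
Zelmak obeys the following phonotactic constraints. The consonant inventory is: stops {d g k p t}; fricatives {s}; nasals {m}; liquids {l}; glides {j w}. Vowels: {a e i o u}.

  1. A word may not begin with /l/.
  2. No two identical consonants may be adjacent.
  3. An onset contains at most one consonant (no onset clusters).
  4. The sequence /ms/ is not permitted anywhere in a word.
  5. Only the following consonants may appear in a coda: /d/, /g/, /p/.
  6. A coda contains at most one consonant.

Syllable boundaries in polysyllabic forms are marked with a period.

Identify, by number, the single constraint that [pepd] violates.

6

[pepd]: syllable 1 coda /pd/ has 2 consonants (> 1).
This is a violation of constraint 6: "A coda contains at most one consonant."
The remaining constraints (1, 2, 3, 4, 5) are satisfied.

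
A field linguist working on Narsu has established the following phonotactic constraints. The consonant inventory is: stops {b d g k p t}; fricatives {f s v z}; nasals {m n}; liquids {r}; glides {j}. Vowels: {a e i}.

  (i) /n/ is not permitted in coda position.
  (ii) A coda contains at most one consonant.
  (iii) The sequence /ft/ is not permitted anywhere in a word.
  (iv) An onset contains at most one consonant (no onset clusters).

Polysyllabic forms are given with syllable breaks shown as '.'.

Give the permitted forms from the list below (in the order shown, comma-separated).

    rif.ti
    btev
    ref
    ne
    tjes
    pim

rif.ti — violates constraint (iii): contains banned sequence /ft/ → not permitted
btev — violates constraint (iv): syllable 1 onset /bt/ has 2 consonants (> 1) → not permitted
ref — σ1 onset /r/, coda /f/ ok → permitted
ne — σ1 onset /n/, coda /∅/ ok → permitted
tjes — violates constraint (iv): syllable 1 onset /tj/ has 2 consonants (> 1) → not permitted
pim — σ1 onset /p/, coda /m/ ok → permitted

ref, ne, pim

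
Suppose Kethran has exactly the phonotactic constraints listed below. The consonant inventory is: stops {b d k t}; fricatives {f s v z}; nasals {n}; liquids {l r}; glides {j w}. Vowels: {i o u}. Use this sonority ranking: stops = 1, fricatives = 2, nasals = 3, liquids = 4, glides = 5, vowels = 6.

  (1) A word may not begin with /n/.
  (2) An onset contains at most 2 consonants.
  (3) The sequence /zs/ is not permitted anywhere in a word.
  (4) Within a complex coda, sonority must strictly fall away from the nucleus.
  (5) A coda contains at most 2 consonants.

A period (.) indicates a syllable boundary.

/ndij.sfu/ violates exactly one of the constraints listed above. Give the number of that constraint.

/ndij.sfu/: word begins with /n/.
This is a violation of constraint 1: "A word may not begin with /n/."
The remaining constraints (2, 3, 4, 5) are satisfied.

1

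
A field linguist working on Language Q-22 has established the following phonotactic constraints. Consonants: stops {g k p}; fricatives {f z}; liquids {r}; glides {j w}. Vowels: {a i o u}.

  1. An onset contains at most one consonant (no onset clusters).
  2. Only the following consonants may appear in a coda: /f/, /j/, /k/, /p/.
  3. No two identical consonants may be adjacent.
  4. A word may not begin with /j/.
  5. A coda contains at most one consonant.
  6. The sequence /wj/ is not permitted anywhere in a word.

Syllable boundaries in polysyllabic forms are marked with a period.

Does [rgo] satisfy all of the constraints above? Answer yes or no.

no

[rgo] — violates constraint 1: syllable 1 onset /rg/ has 2 consonants (> 1) → phonotactically illegal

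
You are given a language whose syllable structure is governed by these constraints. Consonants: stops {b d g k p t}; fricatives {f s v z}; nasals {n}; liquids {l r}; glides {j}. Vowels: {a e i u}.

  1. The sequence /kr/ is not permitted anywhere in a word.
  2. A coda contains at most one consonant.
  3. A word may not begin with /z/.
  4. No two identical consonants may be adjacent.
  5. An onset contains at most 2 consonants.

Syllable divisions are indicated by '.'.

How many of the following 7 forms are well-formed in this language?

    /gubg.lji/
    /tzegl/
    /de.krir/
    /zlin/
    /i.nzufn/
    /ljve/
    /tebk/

/gubg.lji/ — violates constraint 2: syllable 1 coda /bg/ has 2 consonants (> 1) → ill-formed
/tzegl/ — violates constraint 2: syllable 1 coda /gl/ has 2 consonants (> 1) → ill-formed
/de.krir/ — violates constraint 1: contains banned sequence /kr/ → ill-formed
/zlin/ — violates constraint 3: word begins with /z/ → ill-formed
/i.nzufn/ — violates constraint 2: syllable 2 coda /fn/ has 2 consonants (> 1) → ill-formed
/ljve/ — violates constraint 5: syllable 1 onset /ljv/ has 3 consonants (> 2) → ill-formed
/tebk/ — violates constraint 2: syllable 1 coda /bk/ has 2 consonants (> 1) → ill-formed
No form is well-formed → 0.

0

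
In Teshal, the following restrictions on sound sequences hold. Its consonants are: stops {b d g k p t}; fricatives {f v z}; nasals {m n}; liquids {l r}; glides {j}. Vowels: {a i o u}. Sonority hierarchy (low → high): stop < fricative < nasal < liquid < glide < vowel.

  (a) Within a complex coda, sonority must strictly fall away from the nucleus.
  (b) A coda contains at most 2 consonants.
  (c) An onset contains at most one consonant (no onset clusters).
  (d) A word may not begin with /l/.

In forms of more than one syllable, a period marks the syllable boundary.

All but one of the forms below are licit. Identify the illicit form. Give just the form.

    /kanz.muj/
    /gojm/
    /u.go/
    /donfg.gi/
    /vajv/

/kanz.muj/ — σ1 onset /k/, coda /nz/ (3→2 falls) ok; σ2 onset /m/, coda /j/ ok → licit
/gojm/ — σ1 onset /g/, coda /jm/ (5→3 falls) ok → licit
/u.go/ — σ1 onset /∅/, coda /∅/ ok; σ2 onset /g/, coda /∅/ ok → licit
/donfg.gi/ — violates constraint (b): syllable 1 coda /nfg/ has 3 consonants (> 2) → illicit
/vajv/ — σ1 onset /v/, coda /jv/ (5→2 falls) ok → licit

/donfg.gi/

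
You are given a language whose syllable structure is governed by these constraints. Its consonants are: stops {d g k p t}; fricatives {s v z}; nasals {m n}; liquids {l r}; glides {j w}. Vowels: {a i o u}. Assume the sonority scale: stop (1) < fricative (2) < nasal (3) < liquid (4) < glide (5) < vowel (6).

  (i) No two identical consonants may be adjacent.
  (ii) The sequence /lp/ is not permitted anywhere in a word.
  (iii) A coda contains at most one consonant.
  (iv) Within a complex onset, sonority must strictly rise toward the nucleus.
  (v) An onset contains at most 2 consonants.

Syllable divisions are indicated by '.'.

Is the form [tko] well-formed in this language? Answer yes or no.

[tko] — violates constraint (iv): syllable 1 onset /tk/: /t/ (stop, 1) → /k/ (stop, 1) does not rise → ill-formed

no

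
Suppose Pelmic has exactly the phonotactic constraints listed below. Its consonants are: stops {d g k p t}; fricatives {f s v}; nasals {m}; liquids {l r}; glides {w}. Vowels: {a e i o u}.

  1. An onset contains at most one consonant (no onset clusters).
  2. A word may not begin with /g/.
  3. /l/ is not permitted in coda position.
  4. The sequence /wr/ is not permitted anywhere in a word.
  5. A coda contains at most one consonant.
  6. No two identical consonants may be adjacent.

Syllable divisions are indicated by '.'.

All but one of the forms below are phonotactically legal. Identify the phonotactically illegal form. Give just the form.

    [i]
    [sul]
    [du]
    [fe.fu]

[sul]

[i] — σ1 onset /∅/, coda /∅/ ok → phonotactically legal
[sul] — violates constraint 3: syllable 1 coda contains /l/ → phonotactically illegal
[du] — σ1 onset /d/, coda /∅/ ok → phonotactically legal
[fe.fu] — σ1 onset /f/, coda /∅/ ok; σ2 onset /f/, coda /∅/ ok → phonotactically legal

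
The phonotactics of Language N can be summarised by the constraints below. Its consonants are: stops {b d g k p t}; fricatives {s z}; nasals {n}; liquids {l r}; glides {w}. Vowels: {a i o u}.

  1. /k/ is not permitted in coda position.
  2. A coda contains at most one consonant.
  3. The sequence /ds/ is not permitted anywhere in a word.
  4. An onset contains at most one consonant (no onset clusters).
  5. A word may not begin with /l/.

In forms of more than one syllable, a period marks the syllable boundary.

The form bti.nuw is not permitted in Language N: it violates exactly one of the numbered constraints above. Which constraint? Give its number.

bti.nuw: syllable 1 onset /bt/ has 2 consonants (> 1).
This is a violation of constraint 4: "An onset contains at most one consonant (no onset clusters)."
The remaining constraints (1, 2, 3, 5) are satisfied.

4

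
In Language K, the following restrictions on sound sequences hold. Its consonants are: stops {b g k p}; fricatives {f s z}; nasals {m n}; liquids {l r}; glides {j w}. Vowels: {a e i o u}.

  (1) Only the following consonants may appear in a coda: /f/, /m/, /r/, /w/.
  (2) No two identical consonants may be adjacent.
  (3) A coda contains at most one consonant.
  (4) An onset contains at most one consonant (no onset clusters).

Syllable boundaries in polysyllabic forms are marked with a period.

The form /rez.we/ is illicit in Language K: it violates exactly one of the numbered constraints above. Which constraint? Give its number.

/rez.we/: syllable 1 coda contains /z/, which is not a licensed coda consonant.
This is a violation of constraint 1: "Only the following consonants may appear in a coda: /f/, /m/, /r/, /w/."
The remaining constraints (2, 3, 4) are satisfied.

1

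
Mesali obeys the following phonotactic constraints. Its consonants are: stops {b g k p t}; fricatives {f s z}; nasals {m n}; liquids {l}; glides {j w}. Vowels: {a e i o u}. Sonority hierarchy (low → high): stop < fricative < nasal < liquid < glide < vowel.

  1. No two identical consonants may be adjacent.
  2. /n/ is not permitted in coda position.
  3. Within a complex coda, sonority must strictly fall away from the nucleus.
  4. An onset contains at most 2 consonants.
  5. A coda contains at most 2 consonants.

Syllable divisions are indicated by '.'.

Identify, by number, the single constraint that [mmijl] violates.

[mmijl]: adjacent identical consonants /mm/.
This is a violation of constraint 1: "No two identical consonants may be adjacent."
The remaining constraints (2, 3, 4, 5) are satisfied.

1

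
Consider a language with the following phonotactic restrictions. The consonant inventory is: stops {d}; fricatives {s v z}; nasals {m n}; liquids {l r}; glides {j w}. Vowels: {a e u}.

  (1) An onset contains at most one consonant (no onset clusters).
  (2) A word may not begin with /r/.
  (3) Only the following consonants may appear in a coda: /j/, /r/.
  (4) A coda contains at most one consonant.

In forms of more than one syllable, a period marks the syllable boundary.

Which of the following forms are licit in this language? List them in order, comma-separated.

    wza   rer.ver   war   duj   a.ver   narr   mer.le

war, duj, a.ver, mer.le

wza — violates constraint 1: syllable 1 onset /wz/ has 2 consonants (> 1) → illicit
rer.ver — violates constraint 2: word begins with /r/ → illicit
war — σ1 onset /w/, coda /r/ ok → licit
duj — σ1 onset /d/, coda /j/ ok → licit
a.ver — σ1 onset /∅/, coda /∅/ ok; σ2 onset /v/, coda /r/ ok → licit
narr — violates constraint 4: syllable 1 coda /rr/ has 2 consonants (> 1) → illicit
mer.le — σ1 onset /m/, coda /r/ ok; σ2 onset /l/, coda /∅/ ok → licit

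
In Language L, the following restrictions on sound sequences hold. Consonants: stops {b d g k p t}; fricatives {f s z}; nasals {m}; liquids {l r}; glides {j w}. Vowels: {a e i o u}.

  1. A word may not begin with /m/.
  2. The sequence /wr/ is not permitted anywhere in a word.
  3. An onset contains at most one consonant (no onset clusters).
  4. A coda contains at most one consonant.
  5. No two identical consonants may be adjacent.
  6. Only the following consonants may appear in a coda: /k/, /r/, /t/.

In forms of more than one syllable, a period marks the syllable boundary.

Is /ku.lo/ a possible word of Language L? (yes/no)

/ku.lo/ — σ1 onset /k/, coda /∅/ ok; σ2 onset /l/, coda /∅/ ok → phonotactically legal

yes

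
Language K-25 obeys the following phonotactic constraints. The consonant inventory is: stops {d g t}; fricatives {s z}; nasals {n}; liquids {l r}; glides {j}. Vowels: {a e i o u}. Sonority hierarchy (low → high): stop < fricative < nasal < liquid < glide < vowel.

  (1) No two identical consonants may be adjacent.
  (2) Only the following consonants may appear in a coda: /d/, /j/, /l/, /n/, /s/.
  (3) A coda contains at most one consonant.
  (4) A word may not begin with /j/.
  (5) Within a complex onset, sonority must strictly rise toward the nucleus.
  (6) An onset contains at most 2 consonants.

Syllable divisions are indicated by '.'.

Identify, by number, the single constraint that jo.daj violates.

jo.daj: word begins with /j/.
This is a violation of constraint 4: "A word may not begin with /j/."
The remaining constraints (1, 2, 3, 5, 6) are satisfied.

4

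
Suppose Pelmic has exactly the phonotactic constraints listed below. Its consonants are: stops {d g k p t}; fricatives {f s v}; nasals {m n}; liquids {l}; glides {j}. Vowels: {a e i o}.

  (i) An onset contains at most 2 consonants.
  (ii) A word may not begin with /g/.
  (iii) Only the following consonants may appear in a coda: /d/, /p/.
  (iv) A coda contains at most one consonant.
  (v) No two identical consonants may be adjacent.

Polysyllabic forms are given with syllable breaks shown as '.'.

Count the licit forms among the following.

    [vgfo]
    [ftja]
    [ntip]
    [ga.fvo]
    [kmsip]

1

[vgfo] — violates constraint (i): syllable 1 onset /vgf/ has 3 consonants (> 2) → illicit
[ftja] — violates constraint (i): syllable 1 onset /ftj/ has 3 consonants (> 2) → illicit
[ntip] — σ1 onset /nt/ (2C), coda /p/ ok → licit
[ga.fvo] — violates constraint (ii): word begins with /g/ → illicit
[kmsip] — violates constraint (i): syllable 1 onset /kms/ has 3 consonants (> 2) → illicit
Licit: [ntip] → 1.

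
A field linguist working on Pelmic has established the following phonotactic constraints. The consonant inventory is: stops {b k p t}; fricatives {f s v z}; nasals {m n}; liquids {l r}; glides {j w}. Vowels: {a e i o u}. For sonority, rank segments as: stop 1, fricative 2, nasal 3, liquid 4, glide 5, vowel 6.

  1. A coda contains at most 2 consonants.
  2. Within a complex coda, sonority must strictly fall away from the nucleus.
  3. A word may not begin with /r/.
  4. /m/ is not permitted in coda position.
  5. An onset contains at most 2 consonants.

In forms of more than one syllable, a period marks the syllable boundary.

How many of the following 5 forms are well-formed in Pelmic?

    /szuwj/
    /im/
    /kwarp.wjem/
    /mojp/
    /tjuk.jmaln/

2

/szuwj/ — violates constraint 2: syllable 1 coda /wj/: /w/ (glide, 5) → /j/ (glide, 5) does not fall → ill-formed
/im/ — violates constraint 4: syllable 1 coda contains /m/ → ill-formed
/kwarp.wjem/ — violates constraint 4: syllable 2 coda contains /m/ → ill-formed
/mojp/ — σ1 onset /m/, coda /jp/ (5→1 falls) ok → well-formed
/tjuk.jmaln/ — σ1 onset /tj/ (2C), coda /k/ ok; σ2 onset /jm/ (2C), coda /ln/ (4→3 falls) ok → well-formed
Well-formed: /mojp/, /tjuk.jmaln/ → 2.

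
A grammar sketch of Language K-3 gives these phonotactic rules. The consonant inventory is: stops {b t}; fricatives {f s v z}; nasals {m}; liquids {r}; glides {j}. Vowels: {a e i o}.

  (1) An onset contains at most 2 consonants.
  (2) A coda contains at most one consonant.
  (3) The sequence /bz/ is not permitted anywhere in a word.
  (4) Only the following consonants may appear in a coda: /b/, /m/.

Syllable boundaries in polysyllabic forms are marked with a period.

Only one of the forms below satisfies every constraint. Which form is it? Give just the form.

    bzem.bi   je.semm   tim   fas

bzem.bi — violates constraint 3: contains banned sequence /bz/ → ill-formed
je.semm — violates constraint 2: syllable 2 coda /mm/ has 2 consonants (> 1) → ill-formed
tim — σ1 onset /t/, coda /m/ ok → well-formed
fas — violates constraint 4: syllable 1 coda contains /s/, which is not a licensed coda consonant → ill-formed

tim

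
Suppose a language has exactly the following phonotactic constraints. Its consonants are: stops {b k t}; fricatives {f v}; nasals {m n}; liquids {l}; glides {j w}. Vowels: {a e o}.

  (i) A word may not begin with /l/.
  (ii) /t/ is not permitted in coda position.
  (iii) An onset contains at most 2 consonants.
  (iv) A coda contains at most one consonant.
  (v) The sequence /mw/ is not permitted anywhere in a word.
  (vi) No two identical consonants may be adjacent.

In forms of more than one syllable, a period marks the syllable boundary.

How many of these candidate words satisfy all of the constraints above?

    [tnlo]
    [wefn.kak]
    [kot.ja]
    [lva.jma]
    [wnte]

0

[tnlo] — violates constraint (iii): syllable 1 onset /tnl/ has 3 consonants (> 2) → not permitted
[wefn.kak] — violates constraint (iv): syllable 1 coda /fn/ has 2 consonants (> 1) → not permitted
[kot.ja] — violates constraint (ii): syllable 1 coda contains /t/ → not permitted
[lva.jma] — violates constraint (i): word begins with /l/ → not permitted
[wnte] — violates constraint (iii): syllable 1 onset /wnt/ has 3 consonants (> 2) → not permitted
No form is permitted → 0.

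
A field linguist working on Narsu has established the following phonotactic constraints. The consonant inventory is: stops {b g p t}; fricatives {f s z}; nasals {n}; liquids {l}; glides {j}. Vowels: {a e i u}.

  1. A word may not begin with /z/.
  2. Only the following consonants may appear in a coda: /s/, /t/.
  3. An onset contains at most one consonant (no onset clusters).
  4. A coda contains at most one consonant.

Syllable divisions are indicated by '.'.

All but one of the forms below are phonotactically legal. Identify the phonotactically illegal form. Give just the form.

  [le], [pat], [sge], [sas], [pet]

[sge]

[le] — σ1 onset /l/, coda /∅/ ok → phonotactically legal
[pat] — σ1 onset /p/, coda /t/ ok → phonotactically legal
[sge] — violates constraint 3: syllable 1 onset /sg/ has 2 consonants (> 1) → phonotactically illegal
[sas] — σ1 onset /s/, coda /s/ ok → phonotactically legal
[pet] — σ1 onset /p/, coda /t/ ok → phonotactically legal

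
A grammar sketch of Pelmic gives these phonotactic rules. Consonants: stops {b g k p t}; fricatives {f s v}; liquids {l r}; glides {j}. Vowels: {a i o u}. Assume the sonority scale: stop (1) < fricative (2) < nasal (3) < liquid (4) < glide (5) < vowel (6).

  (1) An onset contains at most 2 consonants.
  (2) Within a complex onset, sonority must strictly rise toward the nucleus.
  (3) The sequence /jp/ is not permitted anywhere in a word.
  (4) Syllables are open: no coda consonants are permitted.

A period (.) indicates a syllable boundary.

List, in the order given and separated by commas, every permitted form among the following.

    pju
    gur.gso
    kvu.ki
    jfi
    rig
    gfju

pju — σ1 onset /pj/ (1→5 rises), coda /∅/ ok → permitted
gur.gso — violates constraint 4: syllable 1 coda /r/ has 1 consonant (> 0) → not permitted
kvu.ki — σ1 onset /kv/ (1→2 rises), coda /∅/ ok; σ2 onset /k/, coda /∅/ ok → permitted
jfi — violates constraint 2: syllable 1 onset /jf/: /j/ (glide, 5) → /f/ (fricative, 2) does not rise → not permitted
rig — violates constraint 4: syllable 1 coda /g/ has 1 consonant (> 0) → not permitted
gfju — violates constraint 1: syllable 1 onset /gfj/ has 3 consonants (> 2) → not permitted

pju, kvu.ki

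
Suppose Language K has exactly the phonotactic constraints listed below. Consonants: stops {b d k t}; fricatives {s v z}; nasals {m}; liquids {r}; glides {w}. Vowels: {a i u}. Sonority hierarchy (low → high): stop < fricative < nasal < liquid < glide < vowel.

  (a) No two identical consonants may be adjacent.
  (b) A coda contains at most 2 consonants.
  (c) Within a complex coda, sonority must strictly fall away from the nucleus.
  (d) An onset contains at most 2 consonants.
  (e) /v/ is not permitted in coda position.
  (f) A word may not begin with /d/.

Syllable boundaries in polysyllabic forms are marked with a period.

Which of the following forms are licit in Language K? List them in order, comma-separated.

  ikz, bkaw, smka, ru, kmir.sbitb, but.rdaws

ikz — violates constraint (c): syllable 1 coda /kz/: /k/ (stop, 1) → /z/ (fricative, 2) does not fall → illicit
bkaw — σ1 onset /bk/ (2C), coda /w/ ok → licit
smka — violates constraint (d): syllable 1 onset /smk/ has 3 consonants (> 2) → illicit
ru — σ1 onset /r/, coda /∅/ ok → licit
kmir.sbitb — violates constraint (c): syllable 2 coda /tb/: /t/ (stop, 1) → /b/ (stop, 1) does not fall → illicit
but.rdaws — σ1 onset /b/, coda /t/ ok; σ2 onset /rd/ (2C), coda /ws/ (5→2 falls) ok → licit

bkaw, ru, but.rdaws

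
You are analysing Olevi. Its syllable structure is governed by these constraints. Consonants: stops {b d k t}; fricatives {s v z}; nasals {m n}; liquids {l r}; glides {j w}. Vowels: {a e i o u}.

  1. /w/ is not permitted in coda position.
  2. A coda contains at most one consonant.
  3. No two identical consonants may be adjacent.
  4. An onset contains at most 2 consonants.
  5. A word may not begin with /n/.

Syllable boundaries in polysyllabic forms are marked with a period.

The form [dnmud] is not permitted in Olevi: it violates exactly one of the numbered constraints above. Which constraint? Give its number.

[dnmud]: syllable 1 onset /dnm/ has 3 consonants (> 2).
This is a violation of constraint 4: "An onset contains at most 2 consonants."
The remaining constraints (1, 2, 3, 5) are satisfied.

4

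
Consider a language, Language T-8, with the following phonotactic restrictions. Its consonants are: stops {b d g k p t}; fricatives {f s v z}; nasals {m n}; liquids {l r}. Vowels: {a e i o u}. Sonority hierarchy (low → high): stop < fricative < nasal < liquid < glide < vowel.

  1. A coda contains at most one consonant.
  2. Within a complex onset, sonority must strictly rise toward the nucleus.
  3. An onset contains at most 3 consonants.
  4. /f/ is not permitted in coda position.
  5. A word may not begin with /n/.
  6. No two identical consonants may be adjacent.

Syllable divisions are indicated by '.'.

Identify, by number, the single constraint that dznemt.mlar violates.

1

dznemt.mlar: syllable 1 coda /mt/ has 2 consonants (> 1).
This is a violation of constraint 1: "A coda contains at most one consonant."
The remaining constraints (2, 3, 4, 5, 6) are satisfied.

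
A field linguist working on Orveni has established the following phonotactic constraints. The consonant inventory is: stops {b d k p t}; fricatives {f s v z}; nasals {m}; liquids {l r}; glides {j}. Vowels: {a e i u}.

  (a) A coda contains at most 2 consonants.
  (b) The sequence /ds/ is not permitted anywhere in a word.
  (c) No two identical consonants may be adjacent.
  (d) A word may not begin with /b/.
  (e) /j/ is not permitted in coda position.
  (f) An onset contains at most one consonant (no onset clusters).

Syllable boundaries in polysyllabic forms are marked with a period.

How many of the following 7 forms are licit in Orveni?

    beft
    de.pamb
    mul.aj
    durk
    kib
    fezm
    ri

beft — violates constraint (d): word begins with /b/ → illicit
de.pamb — σ1 onset /d/, coda /∅/ ok; σ2 onset /p/, coda /mb/ (2C) ok → licit
mul.aj — violates constraint (e): syllable 2 coda contains /j/ → illicit
durk — σ1 onset /d/, coda /rk/ (2C) ok → licit
kib — σ1 onset /k/, coda /b/ ok → licit
fezm — σ1 onset /f/, coda /zm/ (2C) ok → licit
ri — σ1 onset /r/, coda /∅/ ok → licit
Licit: de.pamb, durk, kib, fezm, ri → 5.

5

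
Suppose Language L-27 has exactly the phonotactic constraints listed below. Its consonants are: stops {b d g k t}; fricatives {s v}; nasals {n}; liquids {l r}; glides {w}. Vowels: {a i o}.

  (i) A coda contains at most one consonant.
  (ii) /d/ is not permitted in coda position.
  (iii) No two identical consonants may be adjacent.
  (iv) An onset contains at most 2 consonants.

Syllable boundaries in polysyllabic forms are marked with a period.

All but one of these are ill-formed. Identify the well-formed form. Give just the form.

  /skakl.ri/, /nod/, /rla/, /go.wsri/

/rla/

/skakl.ri/ — violates constraint (i): syllable 1 coda /kl/ has 2 consonants (> 1) → ill-formed
/nod/ — violates constraint (ii): syllable 1 coda contains /d/ → ill-formed
/rla/ — σ1 onset /rl/ (2C), coda /∅/ ok → well-formed
/go.wsri/ — violates constraint (iv): syllable 2 onset /wsr/ has 3 consonants (> 2) → ill-formed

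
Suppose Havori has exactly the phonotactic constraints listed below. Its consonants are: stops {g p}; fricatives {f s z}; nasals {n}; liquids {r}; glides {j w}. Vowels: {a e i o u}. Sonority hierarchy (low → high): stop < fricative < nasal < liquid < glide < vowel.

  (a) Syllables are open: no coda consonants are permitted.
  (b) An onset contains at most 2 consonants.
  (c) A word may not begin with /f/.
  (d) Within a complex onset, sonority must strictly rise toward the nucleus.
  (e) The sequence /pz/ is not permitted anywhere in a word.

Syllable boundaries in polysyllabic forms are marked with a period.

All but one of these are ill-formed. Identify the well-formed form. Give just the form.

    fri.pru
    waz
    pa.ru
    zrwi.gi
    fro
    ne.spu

pa.ru

fri.pru — violates constraint (c): word begins with /f/ → ill-formed
waz — violates constraint (a): syllable 1 coda /z/ has 1 consonant (> 0) → ill-formed
pa.ru — σ1 onset /p/, coda /∅/ ok; σ2 onset /r/, coda /∅/ ok → well-formed
zrwi.gi — violates constraint (b): syllable 1 onset /zrw/ has 3 consonants (> 2) → ill-formed
fro — violates constraint (c): word begins with /f/ → ill-formed
ne.spu — violates constraint (d): syllable 2 onset /sp/: /s/ (fricative, 2) → /p/ (stop, 1) does not rise → ill-formed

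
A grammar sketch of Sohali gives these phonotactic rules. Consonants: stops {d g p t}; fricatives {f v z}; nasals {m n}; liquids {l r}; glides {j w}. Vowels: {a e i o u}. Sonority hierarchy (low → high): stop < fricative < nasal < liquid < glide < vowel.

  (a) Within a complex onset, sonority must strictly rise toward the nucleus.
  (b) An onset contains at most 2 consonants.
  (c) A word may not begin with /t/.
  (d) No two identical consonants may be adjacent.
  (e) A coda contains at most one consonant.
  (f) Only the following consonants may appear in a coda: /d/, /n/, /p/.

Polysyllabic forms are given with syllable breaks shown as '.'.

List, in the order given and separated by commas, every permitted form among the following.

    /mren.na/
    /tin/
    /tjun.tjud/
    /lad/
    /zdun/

/mren.na/ — violates constraint (d): adjacent identical consonants /nn/ → not permitted
/tin/ — violates constraint (c): word begins with /t/ → not permitted
/tjun.tjud/ — violates constraint (c): word begins with /t/ → not permitted
/lad/ — σ1 onset /l/, coda /d/ ok → permitted
/zdun/ — violates constraint (a): syllable 1 onset /zd/: /z/ (fricative, 2) → /d/ (stop, 1) does not rise → not permitted

/lad/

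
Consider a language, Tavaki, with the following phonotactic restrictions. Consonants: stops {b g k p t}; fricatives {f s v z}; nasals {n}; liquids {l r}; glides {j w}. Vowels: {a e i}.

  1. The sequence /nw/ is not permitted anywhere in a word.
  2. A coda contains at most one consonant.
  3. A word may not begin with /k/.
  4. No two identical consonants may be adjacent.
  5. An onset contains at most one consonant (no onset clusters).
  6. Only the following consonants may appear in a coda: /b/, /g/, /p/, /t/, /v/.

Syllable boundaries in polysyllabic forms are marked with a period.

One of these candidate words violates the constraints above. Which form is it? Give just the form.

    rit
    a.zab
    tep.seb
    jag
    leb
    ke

ke

rit — σ1 onset /r/, coda /t/ ok → licit
a.zab — σ1 onset /∅/, coda /∅/ ok; σ2 onset /z/, coda /b/ ok → licit
tep.seb — σ1 onset /t/, coda /p/ ok; σ2 onset /s/, coda /b/ ok → licit
jag — σ1 onset /j/, coda /g/ ok → licit
leb — σ1 onset /l/, coda /b/ ok → licit
ke — violates constraint 3: word begins with /k/ → illicit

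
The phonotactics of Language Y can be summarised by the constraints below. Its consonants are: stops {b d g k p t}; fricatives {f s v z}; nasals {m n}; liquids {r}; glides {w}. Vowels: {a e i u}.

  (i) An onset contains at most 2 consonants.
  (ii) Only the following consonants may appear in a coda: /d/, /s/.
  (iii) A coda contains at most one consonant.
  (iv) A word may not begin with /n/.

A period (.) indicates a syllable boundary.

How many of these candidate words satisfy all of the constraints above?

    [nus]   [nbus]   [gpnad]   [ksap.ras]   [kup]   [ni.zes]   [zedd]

0

[nus] — violates constraint (iv): word begins with /n/ → ill-formed
[nbus] — violates constraint (iv): word begins with /n/ → ill-formed
[gpnad] — violates constraint (i): syllable 1 onset /gpn/ has 3 consonants (> 2) → ill-formed
[ksap.ras] — violates constraint (ii): syllable 1 coda contains /p/, which is not a licensed coda consonant → ill-formed
[kup] — violates constraint (ii): syllable 1 coda contains /p/, which is not a licensed coda consonant → ill-formed
[ni.zes] — violates constraint (iv): word begins with /n/ → ill-formed
[zedd] — violates constraint (iii): syllable 1 coda /dd/ has 2 consonants (> 1) → ill-formed
No form is well-formed → 0.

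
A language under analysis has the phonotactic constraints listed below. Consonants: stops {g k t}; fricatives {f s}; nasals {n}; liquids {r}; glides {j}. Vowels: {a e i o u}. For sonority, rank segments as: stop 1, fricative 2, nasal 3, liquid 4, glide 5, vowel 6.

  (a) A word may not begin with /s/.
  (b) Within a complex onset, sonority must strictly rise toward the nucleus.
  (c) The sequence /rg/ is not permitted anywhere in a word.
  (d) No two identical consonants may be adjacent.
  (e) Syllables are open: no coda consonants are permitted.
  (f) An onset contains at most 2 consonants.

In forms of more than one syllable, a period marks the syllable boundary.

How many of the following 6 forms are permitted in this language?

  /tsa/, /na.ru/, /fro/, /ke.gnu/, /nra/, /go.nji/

6

/tsa/ — σ1 onset /ts/ (1→2 rises), coda /∅/ ok → permitted
/na.ru/ — σ1 onset /n/, coda /∅/ ok; σ2 onset /r/, coda /∅/ ok → permitted
/fro/ — σ1 onset /fr/ (2→4 rises), coda /∅/ ok → permitted
/ke.gnu/ — σ1 onset /k/, coda /∅/ ok; σ2 onset /gn/ (1→3 rises), coda /∅/ ok → permitted
/nra/ — σ1 onset /nr/ (3→4 rises), coda /∅/ ok → permitted
/go.nji/ — σ1 onset /g/, coda /∅/ ok; σ2 onset /nj/ (3→5 rises), coda /∅/ ok → permitted
Permitted: /tsa/, /na.ru/, /fro/, /ke.gnu/, /nra/, /go.nji/ → 6.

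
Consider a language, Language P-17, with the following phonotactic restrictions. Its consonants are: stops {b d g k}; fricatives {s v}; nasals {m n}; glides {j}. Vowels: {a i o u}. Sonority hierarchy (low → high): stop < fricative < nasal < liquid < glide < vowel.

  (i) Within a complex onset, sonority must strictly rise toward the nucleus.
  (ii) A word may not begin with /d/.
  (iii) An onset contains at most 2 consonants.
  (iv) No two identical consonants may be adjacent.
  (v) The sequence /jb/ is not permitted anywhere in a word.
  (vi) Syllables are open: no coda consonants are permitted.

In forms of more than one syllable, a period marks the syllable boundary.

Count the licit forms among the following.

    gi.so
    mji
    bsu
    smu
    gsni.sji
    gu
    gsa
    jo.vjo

7

gi.so — σ1 onset /g/, coda /∅/ ok; σ2 onset /s/, coda /∅/ ok → licit
mji — σ1 onset /mj/ (3→5 rises), coda /∅/ ok → licit
bsu — σ1 onset /bs/ (1→2 rises), coda /∅/ ok → licit
smu — σ1 onset /sm/ (2→3 rises), coda /∅/ ok → licit
gsni.sji — violates constraint (iii): syllable 1 onset /gsn/ has 3 consonants (> 2) → illicit
gu — σ1 onset /g/, coda /∅/ ok → licit
gsa — σ1 onset /gs/ (1→2 rises), coda /∅/ ok → licit
jo.vjo — σ1 onset /j/, coda /∅/ ok; σ2 onset /vj/ (2→5 rises), coda /∅/ ok → licit
Licit: gi.so, mji, bsu, smu, gu, gsa, jo.vjo → 7.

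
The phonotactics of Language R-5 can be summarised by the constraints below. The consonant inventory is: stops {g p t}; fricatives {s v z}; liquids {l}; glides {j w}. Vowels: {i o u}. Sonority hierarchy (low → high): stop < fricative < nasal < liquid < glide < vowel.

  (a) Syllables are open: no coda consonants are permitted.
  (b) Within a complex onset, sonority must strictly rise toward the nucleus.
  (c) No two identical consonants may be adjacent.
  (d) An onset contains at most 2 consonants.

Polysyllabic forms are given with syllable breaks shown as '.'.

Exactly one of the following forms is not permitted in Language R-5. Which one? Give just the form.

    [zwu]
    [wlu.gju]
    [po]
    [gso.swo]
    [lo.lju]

[zwu] — σ1 onset /zw/ (2→5 rises), coda /∅/ ok → permitted
[wlu.gju] — violates constraint (b): syllable 1 onset /wl/: /w/ (glide, 5) → /l/ (liquid, 4) does not rise → not permitted
[po] — σ1 onset /p/, coda /∅/ ok → permitted
[gso.swo] — σ1 onset /gs/ (1→2 rises), coda /∅/ ok; σ2 onset /sw/ (2→5 rises), coda /∅/ ok → permitted
[lo.lju] — σ1 onset /l/, coda /∅/ ok; σ2 onset /lj/ (4→5 rises), coda /∅/ ok → permitted

[wlu.gju]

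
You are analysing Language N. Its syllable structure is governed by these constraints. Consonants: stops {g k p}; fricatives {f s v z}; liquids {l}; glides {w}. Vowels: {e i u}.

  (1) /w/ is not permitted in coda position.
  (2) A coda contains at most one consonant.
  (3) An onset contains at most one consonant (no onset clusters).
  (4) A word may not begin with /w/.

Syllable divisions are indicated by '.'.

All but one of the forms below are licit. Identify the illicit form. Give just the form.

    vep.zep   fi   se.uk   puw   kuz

vep.zep — σ1 onset /v/, coda /p/ ok; σ2 onset /z/, coda /p/ ok → licit
fi — σ1 onset /f/, coda /∅/ ok → licit
se.uk — σ1 onset /s/, coda /∅/ ok; σ2 onset /∅/, coda /k/ ok → licit
puw — violates constraint 1: syllable 1 coda contains /w/ → illicit
kuz — σ1 onset /k/, coda /z/ ok → licit

puw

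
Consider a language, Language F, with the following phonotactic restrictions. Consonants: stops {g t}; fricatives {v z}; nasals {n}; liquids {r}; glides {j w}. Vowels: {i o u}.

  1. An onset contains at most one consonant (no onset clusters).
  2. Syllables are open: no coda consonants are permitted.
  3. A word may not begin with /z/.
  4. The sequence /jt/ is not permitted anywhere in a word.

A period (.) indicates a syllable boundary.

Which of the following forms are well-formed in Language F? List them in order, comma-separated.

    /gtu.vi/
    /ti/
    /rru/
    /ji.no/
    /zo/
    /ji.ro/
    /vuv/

/ti/, /ji.no/, /ji.ro/

/gtu.vi/ — violates constraint 1: syllable 1 onset /gt/ has 2 consonants (> 1) → ill-formed
/ti/ — σ1 onset /t/, coda /∅/ ok → well-formed
/rru/ — violates constraint 1: syllable 1 onset /rr/ has 2 consonants (> 1) → ill-formed
/ji.no/ — σ1 onset /j/, coda /∅/ ok; σ2 onset /n/, coda /∅/ ok → well-formed
/zo/ — violates constraint 3: word begins with /z/ → ill-formed
/ji.ro/ — σ1 onset /j/, coda /∅/ ok; σ2 onset /r/, coda /∅/ ok → well-formed
/vuv/ — violates constraint 2: syllable 1 coda /v/ has 1 consonant (> 0) → ill-formed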